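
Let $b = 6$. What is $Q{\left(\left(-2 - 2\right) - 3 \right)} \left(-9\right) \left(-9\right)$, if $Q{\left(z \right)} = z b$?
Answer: $-3402$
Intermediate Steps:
$Q{\left(z \right)} = 6 z$ ($Q{\left(z \right)} = z 6 = 6 z$)
$Q{\left(\left(-2 - 2\right) - 3 \right)} \left(-9\right) \left(-9\right) = 6 \left(\left(-2 - 2\right) - 3\right) \left(-9\right) \left(-9\right) = 6 \left(-4 - 3\right) \left(-9\right) \left(-9\right) = 6 \left(-7\right) \left(-9\right) \left(-9\right) = \left(-42\right) \left(-9\right) \left(-9\right) = 378 \left(-9\right) = -3402$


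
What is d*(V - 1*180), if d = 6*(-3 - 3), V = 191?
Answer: -396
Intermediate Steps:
d = -36 (d = 6*(-6) = -36)
d*(V - 1*180) = -36*(191 - 1*180) = -36*(191 - 180) = -36*11 = -396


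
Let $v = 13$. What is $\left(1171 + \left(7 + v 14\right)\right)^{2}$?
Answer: $1849600$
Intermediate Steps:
$\left(1171 + \left(7 + v 14\right)\right)^{2} = \left(1171 + \left(7 + 13 \cdot 14\right)\right)^{2} = \left(1171 + \left(7 + 182\right)\right)^{2} = \left(1171 + 189\right)^{2} = 1360^{2} = 1849600$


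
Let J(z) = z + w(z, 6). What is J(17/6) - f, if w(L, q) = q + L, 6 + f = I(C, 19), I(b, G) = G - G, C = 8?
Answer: 53/3 ≈ 17.667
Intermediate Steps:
I(b, G) = 0
f = -6 (f = -6 + 0 = -6)
w(L, q) = L + q
J(z) = 6 + 2*z (J(z) = z + (z + 6) = z + (6 + z) = 6 + 2*z)
J(17/6) - f = (6 + 2*(17/6)) - 1*(-6) = (6 + 2*(17*(⅙))) + 6 = (6 + 2*(17/6)) + 6 = (6 + 17/3) + 6 = 35/3 + 6 = 53/3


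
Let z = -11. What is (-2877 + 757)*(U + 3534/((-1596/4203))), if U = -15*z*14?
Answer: 103830180/7 ≈ 1.4833e+7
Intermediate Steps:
U = 2310 (U = -15*(-11)*14 = 165*14 = 2310)
(-2877 + 757)*(U + 3534/((-1596/4203))) = (-2877 + 757)*(2310 + 3534/((-1596/4203))) = -2120*(2310 + 3534/((-1596*1/4203))) = -2120*(2310 + 3534/(-532/1401)) = -2120*(2310 + 3534*(-1401/532)) = -2120*(2310 - 130293/14) = -2120*(-97953/14) = 103830180/7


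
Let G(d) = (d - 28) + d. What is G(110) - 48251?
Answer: -48059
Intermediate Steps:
G(d) = -28 + 2*d (G(d) = (-28 + d) + d = -28 + 2*d)
G(110) - 48251 = (-28 + 2*110) - 48251 = (-28 + 220) - 48251 = 192 - 48251 = -48059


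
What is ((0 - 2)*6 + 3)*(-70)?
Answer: 630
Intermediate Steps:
((0 - 2)*6 + 3)*(-70) = (-2*6 + 3)*(-70) = (-12 + 3)*(-70) = -9*(-70) = 630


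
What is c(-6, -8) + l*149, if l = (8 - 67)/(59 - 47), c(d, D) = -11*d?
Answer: -7999/12 ≈ -666.58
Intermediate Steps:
l = -59/12 ≈ -4.9167
c(-6, -8) + l*149 = -11*(-6) - 59/12*149 = 66 - 8791/12 = -7999/12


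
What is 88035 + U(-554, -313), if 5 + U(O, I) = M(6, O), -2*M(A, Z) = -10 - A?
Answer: 88038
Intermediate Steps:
M(A, Z) = 5 + A/2 (M(A, Z) = -(-10 - A)/2 = 5 + A/2)
U(O, I) = 3 (U(O, I) = -5 + (5 + (1/2)*6) = -5 + (5 + 3) = -5 + 8 = 3)
88035 + U(-554, -313) = 88035 + 3 = 88038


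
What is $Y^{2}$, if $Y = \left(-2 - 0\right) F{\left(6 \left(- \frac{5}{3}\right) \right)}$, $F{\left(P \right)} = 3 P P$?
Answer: $360000$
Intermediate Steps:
$F{\left(P \right)} = 3 P^{2}$
$Y = -600$ ($Y = \left(-2 - 0\right) 3 \left(6 \left(- \frac{5}{3}\right)\right)^{2} = \left(-2 + 0\right) 3 \left(6 \left(\left(-5\right) \frac{1}{3}\right)\right)^{2} = - 2 \cdot 3 \left(6 \left(- \frac{5}{3}\right)\right)^{2} = - 2 \cdot 3 \left(-10\right)^{2} = - 2 \cdot 3 \cdot 100 = \left(-2\right) 300 = -600$)
$Y^{2} = \left(-600\right)^{2} = 360000$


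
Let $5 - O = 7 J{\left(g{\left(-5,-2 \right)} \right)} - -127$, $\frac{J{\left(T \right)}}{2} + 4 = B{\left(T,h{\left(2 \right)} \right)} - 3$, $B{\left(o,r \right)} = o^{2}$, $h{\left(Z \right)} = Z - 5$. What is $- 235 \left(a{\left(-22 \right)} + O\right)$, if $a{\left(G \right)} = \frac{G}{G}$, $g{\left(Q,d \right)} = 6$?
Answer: $123845$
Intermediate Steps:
$a{\left(G \right)} = 1$
$h{\left(Z \right)} = -5 + Z$
$J{\left(T \right)} = -14 + 2 T^{2}$ ($J{\left(T \right)} = -8 + 2 \left(T^{2} - 3\right) = -8 + 2 \left(-3 + T^{2}\right) = -8 + \left(-6 + 2 T^{2}\right) = -14 + 2 T^{2}$)
$O = -528$ ($O = 5 - \left(7 \left(-14 + 2 \cdot 6^{2}\right) - -127\right) = 5 - \left(7 \left(-14 + 2 \cdot 36\right) + 127\right) = 5 - \left(7 \left(-14 + 72\right) + 127\right) = 5 - \left(7 \cdot 58 + 127\right) = 5 - \left(406 + 127\right) = 5 - 533 = -528$)
$- 235 \left(a{\left(-22 \right)} + O\right) = - 235 \left(1 - 528\right) = \left(-235\right) \left(-527\right) = 123845$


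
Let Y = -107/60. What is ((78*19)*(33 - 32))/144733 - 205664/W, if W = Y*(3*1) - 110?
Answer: 595330773214/333899031 ≈ 1783.0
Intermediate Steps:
Y = -107/60 (Y = -107*1/60 = -107/60 ≈ -1.7833)
W = -2307/20 (W = -107/20 - 110 = -2307/20 ≈ -115.35)
((78*19)*(33 - 32))/144733 - 205664/W = ((78*19)*(33 - 32))/144733 - 205664/(-2307/20) = (1482*1)*(1/144733) - 205664*(-20/2307) = 1482*(1/144733) + 4113280/2307 = 1482/144733 + 4113280/2307 = 595330773214/333899031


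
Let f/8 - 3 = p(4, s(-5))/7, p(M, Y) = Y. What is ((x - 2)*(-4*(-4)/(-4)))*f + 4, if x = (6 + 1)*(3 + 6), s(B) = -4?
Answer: -33156/7 ≈ -4736.6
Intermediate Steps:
x = 63 (x = 7*9 = 63)
f = 136/7 (f = 24 + 8*(-4/7) = 24 - 32/7 = 136/7 ≈ 19.429)
((x - 2)*(-4*(-4)/(-4)))*f + 4 = ((63 - 2)*(-4*(-4)/(-4)))*(136/7) + 4 = (61*(16*(-¼)))*(136/7) + 4 = (61*(-4))*(136/7) + 4 = -244*136/7 + 4 = -33184/7 + 4 = -33156/7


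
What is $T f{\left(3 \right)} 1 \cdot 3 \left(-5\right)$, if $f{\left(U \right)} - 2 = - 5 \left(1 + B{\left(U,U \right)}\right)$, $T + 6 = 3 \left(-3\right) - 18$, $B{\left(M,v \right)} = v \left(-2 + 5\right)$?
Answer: $-23760$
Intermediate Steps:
$B{\left(M,v \right)} = 3 v$ ($B{\left(M,v \right)} = v 3 = 3 v$)
$T = -33$ ($T = -6 + \left(3 \left(-3\right) - 18\right) = -6 - 27 = -33$)
$f{\left(U \right)} = -3 - 15 U$ ($f{\left(U \right)} = 2 - 5 \left(1 + 3 U\right) = 2 - \left(5 + 15 U\right) = -3 - 15 U$)
$T f{\left(3 \right)} 1 \cdot 3 \left(-5\right) = - 33 \left(-3 - 45\right) 1 \cdot 3 \left(-5\right) = - 33 \left(-3 - 45\right) 3 \left(-5\right) = \left(-33\right) \left(-48\right) \left(-15\right) = 1584 \left(-15\right) = -23760$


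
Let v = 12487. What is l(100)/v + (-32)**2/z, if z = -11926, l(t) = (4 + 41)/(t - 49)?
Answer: -108597403/1265819677 ≈ -0.085792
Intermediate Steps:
l(t) = 45/(-49 + t)
l(100)/v + (-32)**2/z = (45/(-49 + 100))/12487 + (-32)**2/(-11926) = (45/51)*(1/12487) + 1024*(-1/11926) = (45*(1/51))*(1/12487) - 512/5963 = (15/17)*(1/12487) - 512/5963 = 15/212279 - 512/5963 = -108597403/1265819677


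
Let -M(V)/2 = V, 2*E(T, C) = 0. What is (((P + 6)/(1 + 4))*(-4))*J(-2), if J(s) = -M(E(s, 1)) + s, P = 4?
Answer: 16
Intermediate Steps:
E(T, C) = 0 (E(T, C) = (½)*0 = 0)
M(V) = -2*V
J(s) = s (J(s) = -(-2)*0 + s = -1*0 + s = 0 + s = s)
(((P + 6)/(1 + 4))*(-4))*J(-2) = (((4 + 6)/(1 + 4))*(-4))*(-2) = ((10/5)*(-4))*(-2) = ((10*(⅕))*(-4))*(-2) = (2*(-4))*(-2) = -8*(-2) = 16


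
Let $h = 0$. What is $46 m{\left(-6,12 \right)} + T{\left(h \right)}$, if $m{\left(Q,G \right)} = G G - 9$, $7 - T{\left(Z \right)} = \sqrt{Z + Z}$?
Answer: $6217$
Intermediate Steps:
$T{\left(Z \right)} = 7 - \sqrt{2} \sqrt{Z}$ ($T{\left(Z \right)} = 7 - \sqrt{Z + Z} = 7 - \sqrt{2 Z} = 7 - \sqrt{2} \sqrt{Z}$)
$m{\left(Q,G \right)} = -9 + G^{2}$ ($m{\left(Q,G \right)} = G^{2} - 9 = -9 + G^{2}$)
$46 m{\left(-6,12 \right)} + T{\left(h \right)} = 46 \left(-9 + 12^{2}\right) + \left(7 - \sqrt{2} \sqrt{0}\right) = 46 \left(-9 + 144\right) + \left(7 - \sqrt{2} \cdot 0\right) = 46 \cdot 135 + \left(7 + 0\right) = 6210 + 7 = 6217$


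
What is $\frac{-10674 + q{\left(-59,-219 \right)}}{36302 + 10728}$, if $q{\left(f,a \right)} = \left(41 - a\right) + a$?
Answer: $- \frac{10633}{47030} \approx -0.22609$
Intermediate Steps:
$q{\left(f,a \right)} = 41$
$\frac{-10674 + q{\left(-59,-219 \right)}}{36302 + 10728} = \frac{-10674 + 41}{36302 + 10728} = - \frac{10633}{47030}$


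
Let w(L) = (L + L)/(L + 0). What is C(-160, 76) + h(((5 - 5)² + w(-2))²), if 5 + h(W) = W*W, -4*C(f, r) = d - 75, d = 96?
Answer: 23/4 ≈ 5.7500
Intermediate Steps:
w(L) = 2 (w(L) = (2*L)/L = 2)
C(f, r) = -21/4 (C(f, r) = -(96 - 75)/4 = -¼*21 = -21/4)
h(W) = -5 + W² (h(W) = -5 + W*W = -5 + W²)
C(-160, 76) + h(((5 - 5)² + w(-2))²) = -21/4 + (-5 + (((5 - 5)² + 2)²)²) = -21/4 + (-5 + ((0² + 2)²)²) = -21/4 + (-5 + ((0 + 2)²)²) = -21/4 + (-5 + (2²)²) = -21/4 + (-5 + 4²) = -21/4 + (-5 + 16) = -21/4 + 11 = 23/4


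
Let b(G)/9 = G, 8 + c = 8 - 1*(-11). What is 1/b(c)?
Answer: 1/99 ≈ 0.010101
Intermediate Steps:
c = 11 (c = -8 + (8 - 1*(-11)) = -8 + (8 + 11) = -8 + 19 = 11)
b(G) = 9*G
1/b(c) = 1/(9*11) = 1/99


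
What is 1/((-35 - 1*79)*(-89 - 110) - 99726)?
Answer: -1/77040 ≈ -1.2980e-5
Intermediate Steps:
1/((-35 - 1*79)*(-89 - 110) - 99726) = 1/((-35 - 79)*(-199) - 99726) = 1/(-114*(-199) - 99726) = 1/(22686 - 99726) = 1/(-77040) = -1/77040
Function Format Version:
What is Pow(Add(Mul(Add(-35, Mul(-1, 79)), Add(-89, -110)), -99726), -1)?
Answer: Rational(-1, 77040) ≈ -1.2980e-5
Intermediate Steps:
Pow(Add(Mul(Add(-35, Mul(-1, 79)), Add(-89, -110)), -99726), -1) = Pow(Add(Mul(Add(-35, -79), -199), -99726), -1) = Pow(Add(Mul(-114, -199), -99726), -1) = Pow(Add(22686, -99726), -1) = Pow(-77040, -1) = Rational(-1, 77040)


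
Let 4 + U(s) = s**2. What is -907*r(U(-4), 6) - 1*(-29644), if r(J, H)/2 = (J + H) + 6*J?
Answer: -133616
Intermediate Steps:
U(s) = -4 + s**2
r(J, H) = 2*H + 14*J (r(J, H) = 2*((J + H) + 6*J) = 2*((H + J) + 6*J) = 2*(H + 7*J) = 2*H + 14*J)
-907*r(U(-4), 6) - 1*(-29644) = -907*(2*6 + 14*(-4 + (-4)**2)) - 1*(-29644) = -907*(12 + 14*(-4 + 16)) + 29644 = -907*(12 + 14*12) + 29644 = -907*(12 + 168) + 29644 = -907*180 + 29644 = -163260 + 29644 = -133616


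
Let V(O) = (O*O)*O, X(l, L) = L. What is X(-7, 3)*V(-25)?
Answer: -46875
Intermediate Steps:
V(O) = O**3 (V(O) = O**2*O = O**3)
X(-7, 3)*V(-25) = 3*(-25)**3 = 3*(-15625) = -46875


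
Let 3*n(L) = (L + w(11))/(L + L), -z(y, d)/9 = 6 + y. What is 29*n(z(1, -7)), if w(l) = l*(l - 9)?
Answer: 1189/378 ≈ 3.1455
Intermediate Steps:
z(y, d) = -54 - 9*y (z(y, d) = -9*(6 + y) = -54 - 9*y)
w(l) = l*(-9 + l)
n(L) = (22 + L)/(6*L) (n(L) = ((L + 11*(-9 + 11))/(L + L))/3 = ((L + 11*2)/((2*L)))/3 = ((L + 22)*(1/(2*L)))/3 = ((22 + L)*(1/(2*L)))/3 = ((22 + L)/(2*L))/3 = (22 + L)/(6*L))
29*n(z(1, -7)) = 29*((22 + (-54 - 9*1))/(6*(-54 - 9*1))) = 29*((22 + (-54 - 9))/(6*(-54 - 9))) = 29*((1/6)*(22 - 63)/(-63)) = 29*((1/6)*(-1/63)*(-41)) = 29*(41/378) = 1189/378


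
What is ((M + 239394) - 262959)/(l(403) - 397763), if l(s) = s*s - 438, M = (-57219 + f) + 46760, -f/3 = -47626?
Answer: -54427/117896 ≈ -0.46165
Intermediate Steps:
f = 142878 (f = -3*(-47626) = 142878)
M = 132419 (M = (-57219 + 142878) + 46760 = 85659 + 46760 = 132419)
l(s) = -438 + s**2 (l(s) = s**2 - 438 = -438 + s**2)
((M + 239394) - 262959)/(l(403) - 397763) = ((132419 + 239394) - 262959)/((-438 + 403**2) - 397763) = (371813 - 262959)/((-438 + 162409) - 397763) = 108854/(161971 - 397763) = 108854/(-235792) = 108854*(-1/235792) = -54427/117896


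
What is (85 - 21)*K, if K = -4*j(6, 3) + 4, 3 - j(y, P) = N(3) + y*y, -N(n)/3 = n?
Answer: 6400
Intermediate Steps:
N(n) = -3*n
j(y, P) = 12 - y² (j(y, P) = 3 - (-3*3 + y*y) = 3 - (-9 + y²) = 3 + (9 - y²) = 12 - y²)
K = 100 (K = -4*(12 - 1*6²) + 4 = -4*(12 - 1*36) + 4 = -4*(12 - 36) + 4 = -4*(-24) + 4 = 96 + 4 = 100)
(85 - 21)*K = (85 - 21)*100 = 64*100 = 6400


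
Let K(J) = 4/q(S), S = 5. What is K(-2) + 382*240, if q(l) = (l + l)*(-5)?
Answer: 2291998/25 ≈ 91680.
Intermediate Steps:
q(l) = -10*l (q(l) = (2*l)*(-5) = -10*l)
K(J) = -2/25 (K(J) = 4/((-10*5)) = 4/(-50) = 4*(-1/50) = -2/25)
K(-2) + 382*240 = -2/25 + 382*240 = -2/25 + 91680 = 2291998/25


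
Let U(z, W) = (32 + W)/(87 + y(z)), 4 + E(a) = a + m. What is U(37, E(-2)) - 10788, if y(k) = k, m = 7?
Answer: -1337679/124 ≈ -10788.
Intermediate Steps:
E(a) = 3 + a (E(a) = -4 + (a + 7) = -4 + (7 + a) = 3 + a)
U(z, W) = (32 + W)/(87 + z)
U(37, E(-2)) - 10788 = (32 + (3 - 2))/(87 + 37) - 10788 = (32 + 1)/124 - 10788 = (1/124)*33 - 10788 = 33/124 - 10788 = -1337679/124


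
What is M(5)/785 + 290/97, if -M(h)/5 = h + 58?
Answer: 39419/15229 ≈ 2.5884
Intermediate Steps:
M(h) = -290 - 5*h (M(h) = -5*(h + 58) = -5*(58 + h) = -290 - 5*h)
M(5)/785 + 290/97 = (-290 - 5*5)/785 + 290/97 = (-290 - 25)*(1/785) + 290*(1/97) = -315*1/785 + 290/97 = -63/157 + 290/97 = 39419/15229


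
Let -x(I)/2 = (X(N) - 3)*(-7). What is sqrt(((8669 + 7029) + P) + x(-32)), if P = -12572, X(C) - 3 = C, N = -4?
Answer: sqrt(3070) ≈ 55.408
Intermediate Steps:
X(C) = 3 + C
x(I) = -56 (x(I) = -2*((3 - 4) - 3)*(-7) = -2*(-1 - 3)*(-7) = -(-8)*(-7) = -2*28 = -56)
sqrt(((8669 + 7029) + P) + x(-32)) = sqrt(((8669 + 7029) - 12572) - 56) = sqrt((15698 - 12572) - 56) = sqrt(3126 - 56) = sqrt(3070)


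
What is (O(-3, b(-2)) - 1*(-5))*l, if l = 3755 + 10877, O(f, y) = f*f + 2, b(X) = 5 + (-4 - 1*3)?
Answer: 234112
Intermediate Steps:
b(X) = -2 (b(X) = 5 + (-4 - 3) = 5 - 7 = -2)
O(f, y) = 2 + f**2 (O(f, y) = f**2 + 2 = 2 + f**2)
l = 14632
(O(-3, b(-2)) - 1*(-5))*l = ((2 + (-3)**2) - 1*(-5))*14632 = ((2 + 9) + 5)*14632 = (11 + 5)*14632 = 16*14632 = 234112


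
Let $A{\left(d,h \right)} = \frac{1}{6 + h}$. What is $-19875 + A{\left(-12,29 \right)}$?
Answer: $- \frac{695624}{35} \approx -19875.0$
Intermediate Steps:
$-19875 + A{\left(-12,29 \right)} = -19875 + \frac{1}{6 + 29} = -19875 + \frac{1}{35} = - \frac{695624}{35}$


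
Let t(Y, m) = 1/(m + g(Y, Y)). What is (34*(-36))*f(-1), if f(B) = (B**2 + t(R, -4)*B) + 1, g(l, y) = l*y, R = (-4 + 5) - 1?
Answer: -2754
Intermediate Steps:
R = 0 (R = 1 - 1 = 0)
t(Y, m) = 1/(m + Y**2) (t(Y, m) = 1/(m + Y*Y) = 1/(m + Y**2))
f(B) = 1 + B**2 - B/4 (f(B) = (B**2 + B/(-4 + 0**2)) + 1 = (B**2 + B/(-4 + 0)) + 1 = (B**2 + B/(-4)) + 1 = (B**2 - B/4) + 1 = 1 + B**2 - B/4)
(34*(-36))*f(-1) = (34*(-36))*(1 + (-1)**2 - 1/4*(-1)) = -1224*(1 + 1 + 1/4) = -1224*9/4 = -2754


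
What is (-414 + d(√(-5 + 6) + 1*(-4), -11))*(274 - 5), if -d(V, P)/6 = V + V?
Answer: -101682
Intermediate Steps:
d(V, P) = -12*V (d(V, P) = -6*(V + V) = -12*V)
(-414 + d(√(-5 + 6) + 1*(-4), -11))*(274 - 5) = (-414 - 12*(√(-5 + 6) + 1*(-4)))*(274 - 5) = (-414 - 12*(√1 - 4))*269 = (-414 - 12*(1 - 4))*269 = (-414 - 12*(-3))*269 = (-414 + 36)*269 = -378*269 = -101682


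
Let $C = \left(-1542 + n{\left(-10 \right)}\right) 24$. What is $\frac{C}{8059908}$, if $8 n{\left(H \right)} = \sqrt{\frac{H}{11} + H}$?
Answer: $- \frac{3084}{671659} + \frac{i \sqrt{330}}{14776498} \approx -0.0045916 + 1.2294 \cdot 10^{-6} i$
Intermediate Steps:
$n{\left(H \right)} = \frac{\sqrt{33} \sqrt{H}}{44}$ ($n{\left(H \right)} = \frac{\sqrt{\frac{H}{11} + H}}{8} = \frac{\sqrt{\frac{12 H}{11}}}{8} = \frac{\frac{2}{11} \sqrt{33} \sqrt{H}}{8} = \frac{\sqrt{33} \sqrt{H}}{44}$)
$C = -37008 + \frac{6 i \sqrt{330}}{11}$ ($C = \left(-1542 + \frac{\sqrt{33} \sqrt{-10}}{44}\right) 24 = \left(-1542 + \frac{\sqrt{33} i \sqrt{10}}{44}\right) 24 = \left(-1542 + \frac{i \sqrt{330}}{44}\right) 24 = -37008 + \frac{6 i \sqrt{330}}{11} \approx -37008.0 + 9.9087 i$)
$\frac{C}{8059908} = \frac{-37008 + \frac{6 i \sqrt{330}}{11}}{8059908} = \left(-37008 + \frac{6 i \sqrt{330}}{11}\right) \frac{1}{8059908} = - \frac{3084}{671659} + \frac{i \sqrt{330}}{14776498}$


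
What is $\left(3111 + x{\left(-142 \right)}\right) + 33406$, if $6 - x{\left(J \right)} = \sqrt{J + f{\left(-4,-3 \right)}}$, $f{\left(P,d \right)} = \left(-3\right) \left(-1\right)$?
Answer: $36523 - i \sqrt{139} \approx 36523.0 - 11.79 i$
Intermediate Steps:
$f{\left(P,d \right)} = 3$
$x{\left(J \right)} = 6 - \sqrt{3 + J}$ ($x{\left(J \right)} = 6 - \sqrt{J + 3} = 6 - \sqrt{3 + J}$)
$\left(3111 + x{\left(-142 \right)}\right) + 33406 = \left(3111 + \left(6 - \sqrt{3 - 142}\right)\right) + 33406 = \left(3111 + \left(6 - \sqrt{-139}\right)\right) + 33406 = \left(3111 + \left(6 - i \sqrt{139}\right)\right) + 33406 = \left(3117 - i \sqrt{139}\right) + 33406 = 36523 - i \sqrt{139}$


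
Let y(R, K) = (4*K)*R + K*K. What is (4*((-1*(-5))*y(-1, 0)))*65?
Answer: 0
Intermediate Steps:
y(R, K) = K² + 4*K*R (y(R, K) = 4*K*R + K² = K² + 4*K*R)
(4*((-1*(-5))*y(-1, 0)))*65 = (4*((-1*(-5))*(0*(0 + 4*(-1)))))*65 = (4*(5*(0*(0 - 4))))*65 = (4*(5*(0*(-4))))*65 = (4*(5*0))*65 = (4*0)*65 = 0*65 = 0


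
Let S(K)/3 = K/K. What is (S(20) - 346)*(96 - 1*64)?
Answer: -10976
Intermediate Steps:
S(K) = 3 (S(K) = 3*(K/K) = 3*1 = 3)
(S(20) - 346)*(96 - 1*64) = (3 - 346)*(96 - 1*64) = -343*(96 - 64) = -343*32 = -10976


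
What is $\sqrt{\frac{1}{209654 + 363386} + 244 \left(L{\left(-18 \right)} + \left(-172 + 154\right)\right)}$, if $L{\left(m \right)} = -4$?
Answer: $\frac{17 i \sqrt{381210239865}}{143260} \approx 73.267 i$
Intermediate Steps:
$\sqrt{\frac{1}{209654 + 363386} + 244 \left(L{\left(-18 \right)} + \left(-172 + 154\right)\right)} = \sqrt{\frac{1}{209654 + 363386} + 244 \left(-4 + \left(-172 + 154\right)\right)} = \sqrt{\frac{1}{573040} + 244 \left(-4 - 18\right)} = \sqrt{\frac{1}{573040} + 244 \left(-22\right)} = \sqrt{\frac{1}{573040} - 5368} = \sqrt{- \frac{3076078719}{573040}} = \frac{17 i \sqrt{381210239865}}{143260}$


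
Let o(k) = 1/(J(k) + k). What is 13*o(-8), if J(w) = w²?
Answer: 13/56 ≈ 0.23214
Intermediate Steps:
o(k) = 1/(k + k²) (o(k) = 1/(k² + k) = 1/(k + k²))
13*o(-8) = 13*(1/((-8)*(1 - 8))) = 13*(-⅛/(-7)) = 13*(-⅛*(-⅐)) = 13*(1/56) = 13/56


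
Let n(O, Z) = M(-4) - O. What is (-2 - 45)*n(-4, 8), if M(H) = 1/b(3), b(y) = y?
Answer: -611/3 ≈ -203.67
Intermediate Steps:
M(H) = ⅓ (M(H) = 1/3 = ⅓)
n(O, Z) = ⅓ - O
(-2 - 45)*n(-4, 8) = (-2 - 45)*(⅓ - 1*(-4)) = -47*(⅓ + 4) = -47*13/3 = -611/3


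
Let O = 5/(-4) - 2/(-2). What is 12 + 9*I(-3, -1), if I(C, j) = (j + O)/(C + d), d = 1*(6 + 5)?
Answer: 339/32 ≈ 10.594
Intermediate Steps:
d = 11 (d = 1*11 = 11)
O = -¼ (O = 5*(-¼) - 2*(-½) = -5/4 + 1 = -¼ ≈ -0.25000)
I(C, j) = (-¼ + j)/(11 + C) (I(C, j) = (j - ¼)/(C + 11) = (-¼ + j)/(11 + C))
12 + 9*I(-3, -1) = 12 + 9*((-¼ - 1)/(11 - 3)) = 12 + 9*(-5/4/8) = 12 + 9*((⅛)*(-5/4)) = 12 + 9*(-5/32) = 12 - 45/32 = 339/32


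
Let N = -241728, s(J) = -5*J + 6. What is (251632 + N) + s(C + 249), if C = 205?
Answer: 7640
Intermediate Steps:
s(J) = 6 - 5*J
(251632 + N) + s(C + 249) = (251632 - 241728) + (6 - 5*(205 + 249)) = 9904 + (6 - 5*454) = 9904 + (6 - 2270) = 9904 - 2264 = 7640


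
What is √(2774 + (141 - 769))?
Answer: √2146 ≈ 46.325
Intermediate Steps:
√(2774 + (141 - 769)) = √(2774 - 628) = √2146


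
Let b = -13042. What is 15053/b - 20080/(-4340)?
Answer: 9827667/2830114 ≈ 3.4725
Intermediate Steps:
15053/b - 20080/(-4340) = 15053/(-13042) - 20080/(-4340) = 15053*(-1/13042) - 20080*(-1/4340) = -15053/13042 + 1004/217 = 9827667/2830114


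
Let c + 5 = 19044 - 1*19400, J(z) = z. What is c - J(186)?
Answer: -547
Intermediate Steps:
c = -361 (c = -5 + (19044 - 1*19400) = -5 + (19044 - 19400) = -5 - 356 = -361)
c - J(186) = -361 - 1*186 = -361 - 186 = -547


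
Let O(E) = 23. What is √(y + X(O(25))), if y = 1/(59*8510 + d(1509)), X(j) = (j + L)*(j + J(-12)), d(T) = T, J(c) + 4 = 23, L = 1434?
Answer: √15519529840207993/503599 ≈ 247.37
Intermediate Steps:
J(c) = 19 (J(c) = -4 + 23 = 19)
X(j) = (19 + j)*(1434 + j) (X(j) = (j + 1434)*(j + 19) = (1434 + j)*(19 + j) = (19 + j)*(1434 + j))
y = 1/503599 (y = 1/(59*8510 + 1509) = 1/(502090 + 1509) = 1/503599 ≈ 1.9857e-6)
√(y + X(O(25))) = √(1/503599 + (27246 + 23² + 1453*23)) = √(1/503599 + (27246 + 529 + 33419)) = √(1/503599 + 61194) = √(30817237207/503599) = √15519529840207993/503599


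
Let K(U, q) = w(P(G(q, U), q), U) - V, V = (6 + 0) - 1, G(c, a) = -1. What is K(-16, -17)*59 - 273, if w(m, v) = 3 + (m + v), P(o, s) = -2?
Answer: -1453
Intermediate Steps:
w(m, v) = 3 + m + v
V = 5 (V = 6 - 1 = 5)
K(U, q) = -4 + U (K(U, q) = (3 - 2 + U) - 1*5 = (1 + U) - 5 = -4 + U)
K(-16, -17)*59 - 273 = (-4 - 16)*59 - 273 = -20*59 - 273 = -1180 - 273 = -1453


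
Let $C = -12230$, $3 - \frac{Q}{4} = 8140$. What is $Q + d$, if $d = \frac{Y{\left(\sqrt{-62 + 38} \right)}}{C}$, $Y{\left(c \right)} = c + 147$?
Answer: $- \frac{398062187}{12230} - \frac{i \sqrt{6}}{6115} \approx -32548.0 - 0.00040057 i$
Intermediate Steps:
$Q = -32548$ ($Q = 12 - 32560 = -32548$)
$Y{\left(c \right)} = 147 + c$
$d = - \frac{147}{12230} - \frac{i \sqrt{6}}{6115}$ ($d = \frac{147 + \sqrt{-62 + 38}}{-12230} = \left(147 + \sqrt{-24}\right) \left(- \frac{1}{12230}\right) = \left(147 + 2 i \sqrt{6}\right) \left(- \frac{1}{12230}\right) = - \frac{147}{12230} - \frac{i \sqrt{6}}{6115} \approx -0.01202 - 0.00040057 i$)
$Q + d = -32548 - \left(\frac{147}{12230} + \frac{i \sqrt{6}}{6115}\right) = - \frac{398062187}{12230} - \frac{i \sqrt{6}}{6115}$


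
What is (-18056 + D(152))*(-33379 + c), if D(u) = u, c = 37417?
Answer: -72296352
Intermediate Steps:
(-18056 + D(152))*(-33379 + c) = (-18056 + 152)*(-33379 + 37417) = -17904*4038 = -72296352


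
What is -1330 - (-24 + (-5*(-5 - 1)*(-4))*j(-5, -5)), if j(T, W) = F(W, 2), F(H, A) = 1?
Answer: -1186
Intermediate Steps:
j(T, W) = 1
-1330 - (-24 + (-5*(-5 - 1)*(-4))*j(-5, -5)) = -1330 - (-24 + (-5*(-5 - 1)*(-4))*1) = -1330 - (-24 + (-5*(-6)*(-4))*1) = -1330 - (-24 + (30*(-4))*1) = -1330 - (-24 - 120*1) = -1330 - (-24 - 120) = -1330 - 1*(-144) = -1330 + 144 = -1186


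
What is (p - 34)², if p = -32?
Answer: 4356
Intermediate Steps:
(p - 34)² = (-32 - 34)² = (-66)² = 4356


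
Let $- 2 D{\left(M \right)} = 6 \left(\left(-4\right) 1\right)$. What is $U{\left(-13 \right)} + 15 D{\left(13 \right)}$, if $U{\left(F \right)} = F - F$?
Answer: $180$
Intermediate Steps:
$D{\left(M \right)} = 12$ ($D{\left(M \right)} = - \frac{6 \left(\left(-4\right) 1\right)}{2} = - \frac{6 \left(-4\right)}{2} = \left(- \frac{1}{2}\right) \left(-24\right) = 12$)
$U{\left(F \right)} = 0$
$U{\left(-13 \right)} + 15 D{\left(13 \right)} = 0 + 15 \cdot 12 = 0 + 180 = 180$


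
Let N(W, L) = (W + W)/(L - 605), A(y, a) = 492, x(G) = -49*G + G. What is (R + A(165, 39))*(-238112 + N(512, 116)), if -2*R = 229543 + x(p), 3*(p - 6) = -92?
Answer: 4458461274576/163 ≈ 2.7353e+10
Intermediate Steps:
p = -74/3 (p = 6 + (⅓)*(-92) = 6 - 92/3 = -74/3 ≈ -24.667)
x(G) = -48*G
N(W, L) = 2*W/(-605 + L) (N(W, L) = (2*W)/(-605 + L) = 2*W/(-605 + L))
R = -230727/2 (R = -(229543 - 48*(-74/3))/2 = -(229543 + 1184)/2 = -½*230727 = -230727/2 ≈ -1.1536e+5)
(R + A(165, 39))*(-238112 + N(512, 116)) = (-230727/2 + 492)*(-238112 + 2*512/(-605 + 116)) = -229743*(-238112 + 2*512/(-489))/2 = -229743*(-238112 + 2*512*(-1/489))/2 = -229743*(-238112 - 1024/489)/2 = -229743/2*(-116437792/489) = 4458461274576/163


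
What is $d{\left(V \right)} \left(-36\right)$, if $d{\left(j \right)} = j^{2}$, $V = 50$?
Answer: $-90000$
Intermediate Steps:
$d{\left(V \right)} \left(-36\right) = 50^{2} \left(-36\right) = 2500 \left(-36\right) = -90000$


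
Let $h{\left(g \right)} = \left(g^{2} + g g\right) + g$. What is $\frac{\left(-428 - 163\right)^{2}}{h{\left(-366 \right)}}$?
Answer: $\frac{116427}{89182} \approx 1.3055$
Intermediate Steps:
$h{\left(g \right)} = g + 2 g^{2}$ ($h{\left(g \right)} = \left(g^{2} + g^{2}\right) + g = 2 g^{2} + g = g + 2 g^{2}$)
$\frac{\left(-428 - 163\right)^{2}}{h{\left(-366 \right)}} = \frac{\left(-428 - 163\right)^{2}}{\left(-366\right) \left(1 + 2 \left(-366\right)\right)} = \frac{\left(-591\right)^{2}}{\left(-366\right) \left(1 - 732\right)} = \frac{349281}{\left(-366\right) \left(-731\right)} = \frac{349281}{267546} = 349281 \cdot \frac{1}{267546} = \frac{116427}{89182}$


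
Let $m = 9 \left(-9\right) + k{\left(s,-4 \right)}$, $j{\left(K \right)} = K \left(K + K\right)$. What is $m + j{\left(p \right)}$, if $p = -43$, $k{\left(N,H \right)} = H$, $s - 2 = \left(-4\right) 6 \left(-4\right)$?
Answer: $3613$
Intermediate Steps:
$s = 98$ ($s = 2 + \left(-4\right) 6 \left(-4\right) = 2 - -96 = 2 + 96 = 98$)
$j{\left(K \right)} = 2 K^{2}$ ($j{\left(K \right)} = K 2 K = 2 K^{2}$)
$m = -85$ ($m = 9 \left(-9\right) - 4 = -81 - 4 = -85$)
$m + j{\left(p \right)} = -85 + 2 \left(-43\right)^{2} = -85 + 2 \cdot 1849 = -85 + 3698 = 3613$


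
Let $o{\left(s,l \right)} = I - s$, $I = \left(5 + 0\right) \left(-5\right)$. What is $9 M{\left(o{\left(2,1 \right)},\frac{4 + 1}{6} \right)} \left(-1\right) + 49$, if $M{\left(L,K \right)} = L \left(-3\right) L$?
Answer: $19732$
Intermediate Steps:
$I = -25$ ($I = 5 \left(-5\right) = -25$)
$o{\left(s,l \right)} = -25 - s$
$M{\left(L,K \right)} = - 3 L^{2}$ ($M{\left(L,K \right)} = - 3 L L = - 3 L^{2}$)
$9 M{\left(o{\left(2,1 \right)},\frac{4 + 1}{6} \right)} \left(-1\right) + 49 = 9 - 3 \left(-25 - 2\right)^{2} \left(-1\right) + 49 = 9 - 3 \left(-27\right)^{2} \left(-1\right) + 49 = 9 \left(-3\right) 729 \left(-1\right) + 49 = 9 \left(\left(-2187\right) \left(-1\right)\right) + 49 = 9 \cdot 2187 + 49 = 19683 + 49 = 19732$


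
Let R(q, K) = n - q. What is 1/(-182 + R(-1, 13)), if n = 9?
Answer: -1/172 ≈ -0.0058140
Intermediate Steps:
R(q, K) = 9 - q
1/(-182 + R(-1, 13)) = 1/(-182 + (9 - 1*(-1))) = 1/(-182 + (9 + 1)) = 1/(-182 + 10) = 1/(-172) = -1/172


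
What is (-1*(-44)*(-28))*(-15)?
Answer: 18480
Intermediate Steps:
(-1*(-44)*(-28))*(-15) = (44*(-28))*(-15) = -1232*(-15) = 18480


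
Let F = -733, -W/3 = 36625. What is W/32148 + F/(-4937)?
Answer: -172962797/52904892 ≈ -3.2693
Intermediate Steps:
W = -109875 (W = -3*36625 = -109875)
W/32148 + F/(-4937) = -109875/32148 - 733/(-4937) = -109875*1/32148 - 733*(-1/4937) = -36625/10716 + 733/4937 = -172962797/52904892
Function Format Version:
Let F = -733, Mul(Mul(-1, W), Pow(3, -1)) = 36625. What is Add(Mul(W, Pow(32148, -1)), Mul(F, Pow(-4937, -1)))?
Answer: Rational(-172962797, 52904892) ≈ -3.2693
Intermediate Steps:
W = -109875 (W = Mul(-3, 36625) = -109875)
Add(Mul(W, Pow(32148, -1)), Mul(F, Pow(-4937, -1))) = Add(Mul(-109875, Pow(32148, -1)), Mul(-733, Pow(-4937, -1))) = Add(Mul(-109875, Rational(1, 32148)), Mul(-733, Rational(-1, 4937))) = Add(Rational(-36625, 10716), Rational(733, 4937)) = Rational(-172962797, 52904892)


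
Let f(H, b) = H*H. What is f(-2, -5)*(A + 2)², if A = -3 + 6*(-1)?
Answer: 196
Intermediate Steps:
f(H, b) = H²
A = -9 (A = -3 - 6 = -9)
f(-2, -5)*(A + 2)² = (-2)²*(-9 + 2)² = 4*(-7)² = 4*49 = 196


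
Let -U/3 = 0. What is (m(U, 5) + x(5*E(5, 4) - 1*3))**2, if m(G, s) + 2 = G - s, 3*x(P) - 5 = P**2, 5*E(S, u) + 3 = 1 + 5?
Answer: 256/9 ≈ 28.444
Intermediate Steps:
U = 0 (U = -3*0 = 0)
E(S, u) = 3/5 (E(S, u) = -3/5 + (1 + 5)/5 = -3/5 + (1/5)*6 = -3/5 + 6/5 = 3/5)
x(P) = 5/3 + P**2/3
m(G, s) = -2 + G - s (m(G, s) = -2 + (G - s) = -2 + G - s)
(m(U, 5) + x(5*E(5, 4) - 1*3))**2 = ((-2 + 0 - 1*5) + (5/3 + (5*(3/5) - 1*3)**2/3))**2 = ((-2 + 0 - 5) + (5/3 + (3 - 3)**2/3))**2 = (-7 + (5/3 + (1/3)*0**2))**2 = (-7 + (5/3 + (1/3)*0))**2 = (-7 + (5/3 + 0))**2 = (-7 + 5/3)**2 = (-16/3)**2 = 256/9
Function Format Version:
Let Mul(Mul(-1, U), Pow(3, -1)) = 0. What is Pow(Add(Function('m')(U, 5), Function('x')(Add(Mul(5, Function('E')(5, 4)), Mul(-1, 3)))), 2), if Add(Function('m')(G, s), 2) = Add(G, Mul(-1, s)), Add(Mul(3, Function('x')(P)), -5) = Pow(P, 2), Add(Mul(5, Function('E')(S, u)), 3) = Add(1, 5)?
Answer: Rational(256, 9) ≈ 28.444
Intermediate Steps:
U = 0 (U = Mul(-3, 0) = 0)
Function('E')(S, u) = Rational(3, 5) (Function('E')(S, u) = Add(Rational(-3, 5), Mul(Rational(1, 5), Add(1, 5))) = Add(Rational(-3, 5), Mul(Rational(1, 5), 6)) = Add(Rational(-3, 5), Rational(6, 5)) = Rational(3, 5))
Function('x')(P) = Add(Rational(5, 3), Mul(Rational(1, 3), Pow(P, 2)))
Function('m')(G, s) = Add(-2, G, Mul(-1, s)) (Function('m')(G, s) = Add(-2, Add(G, Mul(-1, s))) = Add(-2, G, Mul(-1, s)))
Pow(Add(Function('m')(U, 5), Function('x')(Add(Mul(5, Function('E')(5, 4)), Mul(-1, 3)))), 2) = Pow(Add(Add(-2, 0, Mul(-1, 5)), Add(Rational(5, 3), Mul(Rational(1, 3), Pow(Add(Mul(5, Rational(3, 5)), Mul(-1, 3)), 2)))), 2) = Pow(Add(Add(-2, 0, -5), Add(Rational(5, 3), Mul(Rational(1, 3), Pow(Add(3, -3), 2)))), 2) = Pow(Add(-7, Add(Rational(5, 3), Mul(Rational(1, 3), Pow(0, 2)))), 2) = Pow(Add(-7, Add(Rational(5, 3), Mul(Rational(1, 3), 0))), 2) = Pow(Add(-7, Add(Rational(5, 3), 0)), 2) = Pow(Add(-7, Rational(5, 3)), 2) = Pow(Rational(-16, 3), 2) = Rational(256, 9)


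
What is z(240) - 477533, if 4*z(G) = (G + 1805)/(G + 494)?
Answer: -1402034843/2936 ≈ -4.7753e+5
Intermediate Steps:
z(G) = (1805 + G)/(4*(494 + G)) (z(G) = ((G + 1805)/(G + 494))/4 = ((1805 + G)/(494 + G))/4 = (1805 + G)/(4*(494 + G)))
z(240) - 477533 = (1805 + 240)/(4*(494 + 240)) - 477533 = (¼)*2045/734 - 477533 = (¼)*(1/734)*2045 - 477533 = 2045/2936 - 477533 = -1402034843/2936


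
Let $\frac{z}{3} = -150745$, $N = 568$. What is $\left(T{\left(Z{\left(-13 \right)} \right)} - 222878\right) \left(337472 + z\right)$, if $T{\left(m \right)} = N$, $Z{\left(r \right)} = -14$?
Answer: $25512962530$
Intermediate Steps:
$T{\left(m \right)} = 568$
$z = -452235$ ($z = 3 \left(-150745\right) = -452235$)
$\left(T{\left(Z{\left(-13 \right)} \right)} - 222878\right) \left(337472 + z\right) = \left(568 - 222878\right) \left(337472 - 452235\right) = \left(-222310\right) \left(-114763\right) = 25512962530$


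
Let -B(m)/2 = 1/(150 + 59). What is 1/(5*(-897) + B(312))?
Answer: -209/937367 ≈ -0.00022296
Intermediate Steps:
B(m) = -2/209 (B(m) = -2/(150 + 59) = -2/209)
1/(5*(-897) + B(312)) = 1/(5*(-897) - 2/209) = 1/(-4485 - 2/209) = 1/(-937367/209) = -209/937367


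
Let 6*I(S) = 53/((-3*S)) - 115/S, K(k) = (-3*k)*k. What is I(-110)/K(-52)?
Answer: -199/8030880 ≈ -2.4779e-5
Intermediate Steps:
K(k) = -3*k²
I(S) = -199/(9*S) (I(S) = (53/((-3*S)) - 115/S)/6 = (53*(-1/(3*S)) - 115/S)/6 = (-53/(3*S) - 115/S)/6 = (-398/(3*S))/6 = -199/(9*S))
I(-110)/K(-52) = (-199/9/(-110))/((-3*(-52)²)) = (-199/9*(-1/110))/((-3*2704)) = (199/990)/(-8112) = (199/990)*(-1/8112) = -199/8030880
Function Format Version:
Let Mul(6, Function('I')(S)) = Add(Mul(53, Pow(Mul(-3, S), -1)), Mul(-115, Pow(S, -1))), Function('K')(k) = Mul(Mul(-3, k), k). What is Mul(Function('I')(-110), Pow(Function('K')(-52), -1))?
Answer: Rational(-199, 8030880) ≈ -2.4779e-5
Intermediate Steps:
Function('K')(k) = Mul(-3, Pow(k, 2))
Function('I')(S) = Mul(Rational(-199, 9), Pow(S, -1)) (Function('I')(S) = Mul(Rational(1, 6), Add(Mul(53, Pow(Mul(-3, S), -1)), Mul(-115, Pow(S, -1)))) = Mul(Rational(1, 6), Add(Mul(53, Mul(Rational(-1, 3), Pow(S, -1))), Mul(-115, Pow(S, -1)))) = Mul(Rational(1, 6), Add(Mul(Rational(-53, 3), Pow(S, -1)), Mul(-115, Pow(S, -1)))) = Mul(Rational(1, 6), Mul(Rational(-398, 3), Pow(S, -1))) = Mul(Rational(-199, 9), Pow(S, -1)))
Mul(Function('I')(-110), Pow(Function('K')(-52), -1)) = Mul(Mul(Rational(-199, 9), Pow(-110, -1)), Pow(Mul(-3, Pow(-52, 2)), -1)) = Mul(Mul(Rational(-199, 9), Rational(-1, 110)), Pow(Mul(-3, 2704), -1)) = Mul(Rational(199, 990), Pow(-8112, -1)) = Mul(Rational(199, 990), Rational(-1, 8112)) = Rational(-199, 8030880)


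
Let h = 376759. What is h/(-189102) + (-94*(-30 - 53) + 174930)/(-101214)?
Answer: -12114712015/3189961638 ≈ -3.7978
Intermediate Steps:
h/(-189102) + (-94*(-30 - 53) + 174930)/(-101214) = 376759/(-189102) + (-94*(-30 - 53) + 174930)/(-101214) = 376759*(-1/189102) + (-94*(-83) + 174930)*(-1/101214) = -376759/189102 + (7802 + 174930)*(-1/101214) = -376759/189102 + 182732*(-1/101214) = -376759/189102 - 91366/50607 = -12114712015/3189961638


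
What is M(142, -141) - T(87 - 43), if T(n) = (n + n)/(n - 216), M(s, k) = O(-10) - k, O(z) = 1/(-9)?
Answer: 54722/387 ≈ 141.40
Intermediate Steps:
O(z) = -⅑
M(s, k) = -⅑ - k
T(n) = 2*n/(-216 + n) (T(n) = (2*n)/(-216 + n) = 2*n/(-216 + n))
M(142, -141) - T(87 - 43) = (-⅑ - 1*(-141)) - 2*(87 - 43)/(-216 + (87 - 43)) = (-⅑ + 141) - 2*44/(-216 + 44) = 1268/9 - 2*44/(-172) = 1268/9 - 2*44*(-1)/172 = 1268/9 - 1*(-22/43) = 1268/9 + 22/43 = 54722/387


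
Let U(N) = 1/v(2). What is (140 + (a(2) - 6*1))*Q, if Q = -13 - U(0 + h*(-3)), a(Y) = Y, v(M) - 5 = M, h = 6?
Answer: -12512/7 ≈ -1787.4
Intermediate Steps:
v(M) = 5 + M
U(N) = 1/7 (U(N) = 1/(5 + 2) = 1/7)
Q = -92/7 (Q = -13 - 1*1/7 = -13 - 1/7 = -92/7 ≈ -13.143)
(140 + (a(2) - 6*1))*Q = (140 + (2 - 6*1))*(-92/7) = (140 + (2 - 6))*(-92/7) = (140 - 4)*(-92/7) = 136*(-92/7) = -12512/7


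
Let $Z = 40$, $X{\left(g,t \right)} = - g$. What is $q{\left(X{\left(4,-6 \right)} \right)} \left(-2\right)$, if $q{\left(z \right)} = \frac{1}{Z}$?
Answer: $- \frac{1}{20} \approx -0.05$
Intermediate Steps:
$q{\left(z \right)} = \frac{1}{40}$
$q{\left(X{\left(4,-6 \right)} \right)} \left(-2\right) = \frac{1}{40} \left(-2\right) = - \frac{1}{20}$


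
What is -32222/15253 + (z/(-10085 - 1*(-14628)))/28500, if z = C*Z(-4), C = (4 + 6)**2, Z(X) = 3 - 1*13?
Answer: -1191992804/564254229 ≈ -2.1125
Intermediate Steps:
Z(X) = -10 (Z(X) = 3 - 13 = -10)
C = 100 (C = 10**2 = 100)
z = -1000 (z = 100*(-10) = -1000)
-32222/15253 + (z/(-10085 - 1*(-14628)))/28500 = -32222/15253 - 1000/(-10085 - 1*(-14628))/28500 = -32222*1/15253 - 1000/(-10085 + 14628)*(1/28500) = -32222/15253 - 1000/4543*(1/28500) = -32222/15253 - 1000*1/4543*(1/28500) = -32222/15253 - 1000/4543*1/28500 = -32222/15253 - 2/258951 = -1191992804/564254229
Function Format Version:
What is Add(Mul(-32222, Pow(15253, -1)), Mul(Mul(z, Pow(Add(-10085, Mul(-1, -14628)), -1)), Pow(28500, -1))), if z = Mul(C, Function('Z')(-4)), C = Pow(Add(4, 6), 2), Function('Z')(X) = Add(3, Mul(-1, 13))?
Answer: Rational(-1191992804, 564254229) ≈ -2.1125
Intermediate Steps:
Function('Z')(X) = -10 (Function('Z')(X) = Add(3, -13) = -10)
C = 100 (C = Pow(10, 2) = 100)
z = -1000 (z = Mul(100, -10) = -1000)
Add(Mul(-32222, Pow(15253, -1)), Mul(Mul(z, Pow(Add(-10085, Mul(-1, -14628)), -1)), Pow(28500, -1))) = Add(Mul(-32222, Pow(15253, -1)), Mul(Mul(-1000, Pow(Add(-10085, Mul(-1, -14628)), -1)), Pow(28500, -1))) = Add(Mul(-32222, Rational(1, 15253)), Mul(Mul(-1000, Pow(Add(-10085, 14628), -1)), Rational(1, 28500))) = Add(Rational(-32222, 15253), Mul(Mul(-1000, Pow(4543, -1)), Rational(1, 28500))) = Add(Rational(-32222, 15253), Mul(Mul(-1000, Rational(1, 4543)), Rational(1, 28500))) = Add(Rational(-32222, 15253), Mul(Rational(-1000, 4543), Rational(1, 28500))) = Add(Rational(-32222, 15253), Rational(-2, 258951)) = Rational(-1191992804, 564254229)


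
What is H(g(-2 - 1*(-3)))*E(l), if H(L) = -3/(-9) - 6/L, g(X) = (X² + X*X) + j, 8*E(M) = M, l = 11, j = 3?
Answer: -143/120 ≈ -1.1917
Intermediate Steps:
E(M) = M/8
g(X) = 3 + 2*X² (g(X) = (X² + X*X) + 3 = (X² + X²) + 3 = 2*X² + 3 = 3 + 2*X²)
H(L) = ⅓ - 6/L (H(L) = -3*(-⅑) - 6/L = ⅓ - 6/L)
H(g(-2 - 1*(-3)))*E(l) = ((-18 + (3 + 2*(-2 - 1*(-3))²))/(3*(3 + 2*(-2 - 1*(-3))²)))*((⅛)*11) = ((-18 + (3 + 2*(-2 + 3)²))/(3*(3 + 2*(-2 + 3)²)))*(11/8) = ((-18 + (3 + 2*1²))/(3*(3 + 2*1²)))*(11/8) = ((-18 + (3 + 2*1))/(3*(3 + 2*1)))*(11/8) = ((-18 + (3 + 2))/(3*(3 + 2)))*(11/8) = ((⅓)*(-18 + 5)/5)*(11/8) = ((⅓)*(⅕)*(-13))*(11/8) = -13/15*11/8 = -143/120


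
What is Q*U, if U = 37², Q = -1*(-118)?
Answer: 161542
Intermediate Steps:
Q = 118
U = 1369
Q*U = 118*1369 = 161542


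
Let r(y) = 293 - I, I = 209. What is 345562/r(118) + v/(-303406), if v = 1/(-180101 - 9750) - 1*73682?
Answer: 355468107913474/86402898759 ≈ 4114.1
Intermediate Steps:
r(y) = 84 (r(y) = 293 - 1*209 = 293 - 209 = 84)
v = -13988601383/189851 (v = 1/(-189851) - 73682 = -1/189851 - 73682 = -13988601383/189851 ≈ -73682.)
345562/r(118) + v/(-303406) = 345562/84 - 13988601383/189851/(-303406) = 345562*(1/84) - 13988601383/189851*(-1/303406) = 24683/6 + 13988601383/57601932506 = 355468107913474/86402898759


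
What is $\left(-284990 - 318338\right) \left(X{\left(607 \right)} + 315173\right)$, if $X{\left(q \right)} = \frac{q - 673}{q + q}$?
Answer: $- \frac{115422666406784}{607} \approx -1.9015 \cdot 10^{11}$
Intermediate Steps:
$X{\left(q \right)} = \frac{-673 + q}{2 q}$
$\left(-284990 - 318338\right) \left(X{\left(607 \right)} + 315173\right) = \left(-284990 - 318338\right) \left(\frac{-673 + 607}{2 \cdot 607} + 315173\right) = - 603328 \left(\frac{1}{2} \cdot \frac{1}{607} \left(-66\right) + 315173\right) = - 603328 \left(- \frac{33}{607} + 315173\right) = \left(-603328\right) \frac{191309978}{607} = - \frac{115422666406784}{607}$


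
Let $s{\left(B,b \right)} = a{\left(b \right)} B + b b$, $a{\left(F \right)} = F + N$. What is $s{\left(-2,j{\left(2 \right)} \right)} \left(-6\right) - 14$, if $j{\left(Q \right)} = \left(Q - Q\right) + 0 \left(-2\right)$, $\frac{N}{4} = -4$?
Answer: $-206$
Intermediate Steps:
$N = -16$ ($N = 4 \left(-4\right) = -16$)
$a{\left(F \right)} = -16 + F$ ($a{\left(F \right)} = F - 16 = -16 + F$)
$j{\left(Q \right)} = 0$ ($j{\left(Q \right)} = 0 + 0 = 0$)
$s{\left(B,b \right)} = b^{2} + B \left(-16 + b\right)$ ($s{\left(B,b \right)} = \left(-16 + b\right) B + b b = B \left(-16 + b\right) + b^{2} = b^{2} + B \left(-16 + b\right)$)
$s{\left(-2,j{\left(2 \right)} \right)} \left(-6\right) - 14 = \left(0^{2} - 2 \left(-16 + 0\right)\right) \left(-6\right) - 14 = \left(0 - -32\right) \left(-6\right) - 14 = \left(0 + 32\right) \left(-6\right) - 14 = 32 \left(-6\right) - 14 = -192 - 14 = -206$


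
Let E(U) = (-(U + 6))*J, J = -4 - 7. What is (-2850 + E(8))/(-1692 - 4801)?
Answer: 2696/6493 ≈ 0.41522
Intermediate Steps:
J = -11
E(U) = 66 + 11*U (E(U) = -(U + 6)*(-11) = -(6 + U)*(-11) = (-6 - U)*(-11) = 66 + 11*U)
(-2850 + E(8))/(-1692 - 4801) = (-2850 + (66 + 11*8))/(-1692 - 4801) = (-2850 + (66 + 88))/(-6493) = (-2850 + 154)*(-1/6493) = -2696*(-1/6493) = 2696/6493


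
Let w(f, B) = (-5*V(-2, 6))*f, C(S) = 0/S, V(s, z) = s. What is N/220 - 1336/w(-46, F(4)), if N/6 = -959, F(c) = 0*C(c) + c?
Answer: -58823/2530 ≈ -23.250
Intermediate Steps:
C(S) = 0
F(c) = c (F(c) = 0*0 + c = 0 + c = c)
w(f, B) = 10*f (w(f, B) = (-5*(-2))*f = 10*f)
N = -5754 (N = 6*(-959) = -5754)
N/220 - 1336/w(-46, F(4)) = -5754/220 - 1336/(10*(-46)) = -5754*1/220 - 1336/(-460) = -2877/110 - 1336*(-1/460) = -2877/110 + 334/115 = -58823/2530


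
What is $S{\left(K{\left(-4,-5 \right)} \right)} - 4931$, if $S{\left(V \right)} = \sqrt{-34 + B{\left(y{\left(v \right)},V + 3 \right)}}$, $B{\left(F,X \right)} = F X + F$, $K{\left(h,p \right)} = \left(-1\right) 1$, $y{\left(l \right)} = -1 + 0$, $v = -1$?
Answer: $-4931 + i \sqrt{37} \approx -4931.0 + 6.0828 i$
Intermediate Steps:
$y{\left(l \right)} = -1$
$K{\left(h,p \right)} = -1$
$B{\left(F,X \right)} = F + F X$
$S{\left(V \right)} = \sqrt{-38 - V}$ ($S{\left(V \right)} = \sqrt{-34 - \left(1 + \left(V + 3\right)\right)} = \sqrt{-34 - \left(1 + \left(3 + V\right)\right)} = \sqrt{-34 - \left(4 + V\right)} = \sqrt{-38 - V}$)
$S{\left(K{\left(-4,-5 \right)} \right)} - 4931 = \sqrt{-38 - -1} - 4931 = \sqrt{-38 + 1} - 4931 = \sqrt{-37} - 4931 = i \sqrt{37} - 4931 = -4931 + i \sqrt{37}$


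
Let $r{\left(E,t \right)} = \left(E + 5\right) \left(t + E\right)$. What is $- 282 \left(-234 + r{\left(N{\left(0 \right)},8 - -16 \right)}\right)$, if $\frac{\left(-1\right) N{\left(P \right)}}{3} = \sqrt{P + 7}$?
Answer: $14382 + 24534 \sqrt{7} \approx 79293.0$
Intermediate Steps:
$N{\left(P \right)} = - 3 \sqrt{7 + P}$ ($N{\left(P \right)} = - 3 \sqrt{P + 7} = - 3 \sqrt{7 + P}$)
$r{\left(E,t \right)} = \left(5 + E\right) \left(E + t\right)$
$- 282 \left(-234 + r{\left(N{\left(0 \right)},8 - -16 \right)}\right) = - 282 \left(-234 + \left(\left(- 3 \sqrt{7 + 0}\right)^{2} + 5 \left(- 3 \sqrt{7 + 0}\right) + 5 \left(8 - -16\right) + - 3 \sqrt{7 + 0} \left(8 - -16\right)\right)\right) = - 282 \left(-234 + \left(\left(- 3 \sqrt{7}\right)^{2} + 5 \left(- 3 \sqrt{7}\right) + 5 \left(8 + 16\right) + - 3 \sqrt{7} \left(8 + 16\right)\right)\right) = - 282 \left(-234 + \left(63 - 15 \sqrt{7} + 5 \cdot 24 + - 3 \sqrt{7} \cdot 24\right)\right) = - 282 \left(-234 + \left(63 - 15 \sqrt{7} + 120 - 72 \sqrt{7}\right)\right) = - 282 \left(-234 + \left(183 - 87 \sqrt{7}\right)\right) = - 282 \left(-51 - 87 \sqrt{7}\right) = 14382 + 24534 \sqrt{7}$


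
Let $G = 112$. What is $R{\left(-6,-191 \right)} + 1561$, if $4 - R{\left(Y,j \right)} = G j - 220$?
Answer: $23177$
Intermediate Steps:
$R{\left(Y,j \right)} = 224 - 112 j$ ($R{\left(Y,j \right)} = 4 - \left(112 j - 220\right) = 4 - \left(-220 + 112 j\right) = 224 - 112 j$)
$R{\left(-6,-191 \right)} + 1561 = \left(224 - -21392\right) + 1561 = \left(224 + 21392\right) + 1561 = 21616 + 1561 = 23177$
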